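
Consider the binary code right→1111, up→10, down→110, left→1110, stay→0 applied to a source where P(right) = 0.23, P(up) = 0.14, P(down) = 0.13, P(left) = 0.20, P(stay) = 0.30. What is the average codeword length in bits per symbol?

2.69 bits/symbol

L̄ = Σ pᵢ·ℓᵢ = 0.23·4 + 0.14·2 + 0.13·3 + 0.20·4 + 0.30·1 = 2.69 bits/symbol.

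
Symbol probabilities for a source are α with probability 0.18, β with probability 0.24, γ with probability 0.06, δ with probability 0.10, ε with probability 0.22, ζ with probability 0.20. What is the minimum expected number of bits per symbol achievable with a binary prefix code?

Repeatedly combine the two least-probable nodes; the expected code length is the sum of the merged weights.
merge 3/50 + 1/10 → 4/25
merge 4/25 + 9/50 → 17/50
merge 1/5 + 11/50 → 21/50
merge 6/25 + 17/50 → 29/50
merge 21/50 + 29/50 → 1
L = 4/25 + 17/50 + 21/50 + 29/50 + 1 = 5/2 = 2.5 bits/symbol.

2.5 bits/symbol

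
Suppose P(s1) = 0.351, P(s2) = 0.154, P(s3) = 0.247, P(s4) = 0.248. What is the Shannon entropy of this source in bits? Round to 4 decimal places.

H = −Σ pᵢ log₂ pᵢ.
−0.351·log₂(0.351) = 0.5302
−0.154·log₂(0.154) = 0.4156
−0.247·log₂(0.247) = 0.4983
−0.248·log₂(0.248) = 0.4989
Sum ≈ 1.9430 → 1.9430 bits.

1.9430 bits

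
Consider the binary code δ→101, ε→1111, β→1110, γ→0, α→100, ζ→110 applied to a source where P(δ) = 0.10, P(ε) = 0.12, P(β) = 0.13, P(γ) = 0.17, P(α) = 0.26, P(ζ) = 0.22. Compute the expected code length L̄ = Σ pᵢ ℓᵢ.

L̄ = Σ pᵢ·ℓᵢ = 0.10·3 + 0.12·4 + 0.13·4 + 0.17·1 + 0.26·3 + 0.22·3 = 2.91 bits/symbol.

2.91 bits/symbol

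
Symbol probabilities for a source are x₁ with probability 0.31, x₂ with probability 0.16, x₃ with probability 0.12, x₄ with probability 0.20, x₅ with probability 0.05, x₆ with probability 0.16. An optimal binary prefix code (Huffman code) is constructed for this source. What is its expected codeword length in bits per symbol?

2.49 bits/symbol

Repeatedly combine the two least-probable nodes; the expected code length is the sum of the merged weights.
merge 1/20 + 3/25 → 17/100
merge 4/25 + 4/25 → 8/25
merge 17/100 + 1/5 → 37/100
merge 31/100 + 8/25 → 63/100
merge 37/100 + 63/100 → 1
L = 17/100 + 8/25 + 37/100 + 63/100 + 1 = 249/100 = 2.49 bits/symbol.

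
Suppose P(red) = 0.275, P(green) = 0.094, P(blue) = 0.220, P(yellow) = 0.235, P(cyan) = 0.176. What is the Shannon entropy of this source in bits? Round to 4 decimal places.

2.2455 bits

H = −Σ pᵢ log₂ pᵢ.
−0.275·log₂(0.275) = 0.5122
−0.094·log₂(0.094) = 0.3207
−0.220·log₂(0.220) = 0.4806
−0.235·log₂(0.235) = 0.4910
−0.176·log₂(0.176) = 0.4411
Sum ≈ 2.2455 → 2.2455 bits.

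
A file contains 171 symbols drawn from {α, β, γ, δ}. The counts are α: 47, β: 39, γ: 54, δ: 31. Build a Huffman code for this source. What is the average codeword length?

Probabilities are the counts divided by 171.
Repeatedly combine the two least-probable nodes; the expected code length is the sum of the merged weights.
merge 31/171 + 13/57 → 70/171
merge 47/171 + 6/19 → 101/171
merge 70/171 + 101/171 → 1
L = 70/171 + 101/171 + 1 = 2 bits/symbol.

2 bits/symbol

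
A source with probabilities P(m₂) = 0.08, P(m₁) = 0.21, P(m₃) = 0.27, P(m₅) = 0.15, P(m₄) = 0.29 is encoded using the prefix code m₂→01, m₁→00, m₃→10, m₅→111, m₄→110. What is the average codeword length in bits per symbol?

2.44 bits/symbol

L̄ = Σ pᵢ·ℓᵢ = 0.08·2 + 0.21·2 + 0.27·2 + 0.15·3 + 0.29·3 = 2.44 bits/symbol.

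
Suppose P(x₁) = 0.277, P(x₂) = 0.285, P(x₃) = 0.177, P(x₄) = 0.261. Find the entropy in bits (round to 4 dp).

1.9771 bits

H = −Σ pᵢ log₂ pᵢ.
−0.277·log₂(0.277) = 0.5130
−0.285·log₂(0.285) = 0.5161
−0.177·log₂(0.177) = 0.4422
−0.261·log₂(0.261) = 0.5058
Sum ≈ 1.9771 → 1.9771 bits.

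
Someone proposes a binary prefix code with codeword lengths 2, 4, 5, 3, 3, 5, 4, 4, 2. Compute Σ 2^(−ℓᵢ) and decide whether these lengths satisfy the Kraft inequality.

1; yes

With common denominator 2^5 = 32: Σ 2^(−ℓᵢ) = 8/32 + 2/32 + 1/32 + 4/32 + 4/32 + 1/32 + 2/32 + 2/32 + 8/32 = 32/32 = 1.
Kraft's inequality requires Σ ≤ 1; here Σ = 1 ≤ 1, so such a prefix code exists.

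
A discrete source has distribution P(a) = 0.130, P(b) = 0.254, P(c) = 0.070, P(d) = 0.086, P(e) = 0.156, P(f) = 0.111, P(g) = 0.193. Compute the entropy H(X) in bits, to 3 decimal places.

H = −Σ pᵢ log₂ pᵢ.
−0.130·log₂(0.130) = 0.3826
−0.254·log₂(0.254) = 0.5022
−0.070·log₂(0.070) = 0.2686
−0.086·log₂(0.086) = 0.3044
−0.156·log₂(0.156) = 0.4181
−0.111·log₂(0.111) = 0.3520
−0.193·log₂(0.193) = 0.4581
Sum ≈ 2.6860 → 2.686 bits.

2.686 bits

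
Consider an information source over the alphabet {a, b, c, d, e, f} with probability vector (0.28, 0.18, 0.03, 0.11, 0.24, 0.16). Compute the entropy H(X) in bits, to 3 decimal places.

H = −Σ pᵢ log₂ pᵢ.
−0.28·log₂(0.28) = 0.5142
−0.18·log₂(0.18) = 0.4453
−0.03·log₂(0.03) = 0.1518
−0.11·log₂(0.11) = 0.3503
−0.24·log₂(0.24) = 0.4941
−0.16·log₂(0.16) = 0.4230
Sum ≈ 2.3787 → 2.379 bits.

2.379 bits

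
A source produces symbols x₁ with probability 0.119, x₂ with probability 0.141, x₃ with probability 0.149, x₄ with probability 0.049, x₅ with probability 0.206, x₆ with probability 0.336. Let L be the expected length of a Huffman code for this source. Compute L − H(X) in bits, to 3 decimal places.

Entropy H = −Σ p log₂ p ≈ 2.3846 bits.
Huffman merges: 49/1000+119/1000→21/125; 141/1000+149/1000→29/100; 21/125+103/500→187/500; 29/100+42/125→313/500; 187/500+313/500→1. L = 1229/500 ≈ 2.4580.
L − H = 2.4580 − 2.3846 = 0.073 bits.

0.073 bits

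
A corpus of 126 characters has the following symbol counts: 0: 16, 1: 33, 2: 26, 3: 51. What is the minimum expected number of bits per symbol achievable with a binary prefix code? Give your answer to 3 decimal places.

1.929 bits/symbol

Probabilities are the counts divided by 126.
Repeatedly combine the two least-probable nodes; the expected code length is the sum of the merged weights.
merge 8/63 + 13/63 → 1/3
merge 11/42 + 1/3 → 25/42
merge 17/42 + 25/42 → 1
L = 1/3 + 25/42 + 1 = 27/14 ≈ 1.929 bits/symbol.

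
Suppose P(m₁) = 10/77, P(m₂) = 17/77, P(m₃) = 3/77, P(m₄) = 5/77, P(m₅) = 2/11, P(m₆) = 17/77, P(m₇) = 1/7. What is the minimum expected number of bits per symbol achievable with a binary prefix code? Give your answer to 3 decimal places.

2.662 bits/symbol

Repeatedly combine the two least-probable nodes; the expected code length is the sum of the merged weights.
merge 3/77 + 5/77 → 8/77
merge 8/77 + 10/77 → 18/77
merge 1/7 + 2/11 → 25/77
merge 17/77 + 17/77 → 34/77
merge 18/77 + 25/77 → 43/77
merge 34/77 + 43/77 → 1
L = 8/77 + 18/77 + 25/77 + 34/77 + 43/77 + 1 = 205/77 ≈ 2.662 bits/symbol.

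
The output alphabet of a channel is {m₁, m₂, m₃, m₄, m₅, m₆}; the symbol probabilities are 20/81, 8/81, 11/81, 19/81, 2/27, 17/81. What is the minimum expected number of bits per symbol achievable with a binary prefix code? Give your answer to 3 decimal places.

2.481 bits/symbol

Repeatedly combine the two least-probable nodes; the expected code length is the sum of the merged weights.
merge 2/27 + 8/81 → 14/81
merge 11/81 + 14/81 → 25/81
merge 17/81 + 19/81 → 4/9
merge 20/81 + 25/81 → 5/9
merge 4/9 + 5/9 → 1
L = 14/81 + 25/81 + 4/9 + 5/9 + 1 = 67/27 ≈ 2.481 bits/symbol.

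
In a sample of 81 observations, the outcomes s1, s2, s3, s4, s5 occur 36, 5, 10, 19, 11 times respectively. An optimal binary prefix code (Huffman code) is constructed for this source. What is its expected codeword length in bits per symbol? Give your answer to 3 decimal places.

2.062 bits/symbol

Probabilities are the counts divided by 81.
Repeatedly combine the two least-probable nodes; the expected code length is the sum of the merged weights.
merge 5/81 + 10/81 → 5/27
merge 11/81 + 5/27 → 26/81
merge 19/81 + 26/81 → 5/9
merge 4/9 + 5/9 → 1
L = 5/27 + 26/81 + 5/9 + 1 = 167/81 ≈ 2.062 bits/symbol.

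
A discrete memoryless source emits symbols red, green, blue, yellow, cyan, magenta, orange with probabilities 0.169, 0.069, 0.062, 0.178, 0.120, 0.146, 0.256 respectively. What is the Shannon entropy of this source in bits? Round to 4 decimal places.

H = −Σ pᵢ log₂ pᵢ.
−0.169·log₂(0.169) = 0.4335
−0.069·log₂(0.069) = 0.2662
−0.062·log₂(0.062) = 0.2487
−0.178·log₂(0.178) = 0.4432
−0.120·log₂(0.120) = 0.3671
−0.146·log₂(0.146) = 0.4053
−0.256·log₂(0.256) = 0.5032
Sum ≈ 2.6672 → 2.6672 bits.

2.6672 bits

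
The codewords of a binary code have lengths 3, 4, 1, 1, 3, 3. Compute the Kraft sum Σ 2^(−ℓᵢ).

With common denominator 2^4 = 16: Σ 2^(−ℓᵢ) = 2/16 + 1/16 + 8/16 + 8/16 + 2/16 + 2/16 = 23/16 = 1.4375.

1.4375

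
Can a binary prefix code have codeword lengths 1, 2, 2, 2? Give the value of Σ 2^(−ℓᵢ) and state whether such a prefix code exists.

1.25; no

With common denominator 2^2 = 4: Σ 2^(−ℓᵢ) = 2/4 + 1/4 + 1/4 + 1/4 = 5/4 = 1.25.
Kraft's inequality requires Σ ≤ 1; here Σ = 1.25 > 1, so no such prefix code exists.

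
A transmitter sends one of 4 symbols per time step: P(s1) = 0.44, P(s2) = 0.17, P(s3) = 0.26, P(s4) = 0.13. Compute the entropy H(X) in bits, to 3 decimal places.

H = −Σ pᵢ log₂ pᵢ.
−0.44·log₂(0.44) = 0.5211
−0.17·log₂(0.17) = 0.4346
−0.26·log₂(0.26) = 0.5053
−0.13·log₂(0.13) = 0.3826
Sum ≈ 1.8437 → 1.844 bits.

1.844 bits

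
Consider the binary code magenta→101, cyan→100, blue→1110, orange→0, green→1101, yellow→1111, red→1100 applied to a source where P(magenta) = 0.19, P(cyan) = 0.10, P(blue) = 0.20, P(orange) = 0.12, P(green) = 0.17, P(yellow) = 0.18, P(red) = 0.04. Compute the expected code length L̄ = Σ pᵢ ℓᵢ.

3.35 bits/symbol

L̄ = Σ pᵢ·ℓᵢ = 0.19·3 + 0.10·3 + 0.20·4 + 0.12·1 + 0.17·4 + 0.18·4 + 0.04·4 = 3.35 bits/symbol.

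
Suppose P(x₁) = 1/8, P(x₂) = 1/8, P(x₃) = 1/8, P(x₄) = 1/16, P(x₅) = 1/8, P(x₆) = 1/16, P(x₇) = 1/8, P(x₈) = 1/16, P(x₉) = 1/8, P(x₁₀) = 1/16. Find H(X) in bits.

Each probability is a power of 1/2, so log₂(1/p) is an integer.
H = Σ p·log₂(1/p) = 1/8·3 + 1/8·3 + 1/8·3 + 1/16·4 + 1/8·3 + 1/16·4 + 1/8·3 + 1/16·4 + 1/8·3 + 1/16·4 = 3.25 bits.

3.25 bits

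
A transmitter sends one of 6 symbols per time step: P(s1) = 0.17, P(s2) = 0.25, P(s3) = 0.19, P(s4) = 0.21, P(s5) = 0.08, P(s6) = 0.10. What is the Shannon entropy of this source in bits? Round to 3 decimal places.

H = −Σ pᵢ log₂ pᵢ.
−0.17·log₂(0.17) = 0.4346
−0.25·log₂(0.25) = 0.5000
−0.19·log₂(0.19) = 0.4552
−0.21·log₂(0.21) = 0.4728
−0.08·log₂(0.08) = 0.2915
−0.10·log₂(0.10) = 0.3322
Sum ≈ 2.4863 → 2.486 bits.

2.486 bits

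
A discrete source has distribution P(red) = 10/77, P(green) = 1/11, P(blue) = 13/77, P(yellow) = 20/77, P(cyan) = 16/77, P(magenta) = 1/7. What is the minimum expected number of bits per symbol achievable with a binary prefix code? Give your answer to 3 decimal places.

Repeatedly combine the two least-probable nodes; the expected code length is the sum of the merged weights.
merge 1/11 + 10/77 → 17/77
merge 1/7 + 13/77 → 24/77
merge 16/77 + 17/77 → 3/7
merge 20/77 + 24/77 → 4/7
merge 3/7 + 4/7 → 1
L = 17/77 + 24/77 + 3/7 + 4/7 + 1 = 195/77 ≈ 2.532 bits/symbol.

2.532 bits/symbol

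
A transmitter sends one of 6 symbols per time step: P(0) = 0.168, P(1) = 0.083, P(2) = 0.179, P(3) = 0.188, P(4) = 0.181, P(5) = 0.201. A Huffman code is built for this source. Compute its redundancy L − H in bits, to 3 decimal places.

0.071 bits

Entropy H = −Σ p log₂ p ≈ 2.5395 bits.
Huffman merges: 83/1000+21/125→251/1000; 179/1000+181/1000→9/25; 47/250+201/1000→389/1000; 251/1000+9/25→611/1000; 389/1000+611/1000→1. L = 2611/1000 ≈ 2.6110.
L − H = 2.6110 − 2.5395 = 0.071 bits.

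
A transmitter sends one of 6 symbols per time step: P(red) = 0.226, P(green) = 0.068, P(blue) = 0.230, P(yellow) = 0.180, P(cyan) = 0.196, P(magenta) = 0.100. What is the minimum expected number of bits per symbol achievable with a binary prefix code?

Repeatedly combine the two least-probable nodes; the expected code length is the sum of the merged weights.
merge 17/250 + 1/10 → 21/125
merge 21/125 + 9/50 → 87/250
merge 49/250 + 113/500 → 211/500
merge 23/100 + 87/250 → 289/500
merge 211/500 + 289/500 → 1
L = 21/125 + 87/250 + 211/500 + 289/500 + 1 = 629/250 = 2.516 bits/symbol.

2.516 bits/symbol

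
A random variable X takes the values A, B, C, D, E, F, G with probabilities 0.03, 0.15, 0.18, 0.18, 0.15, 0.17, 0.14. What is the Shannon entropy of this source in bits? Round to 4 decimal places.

H = −Σ pᵢ log₂ pᵢ.
−0.03·log₂(0.03) = 0.1518
−0.15·log₂(0.15) = 0.4105
−0.18·log₂(0.18) = 0.4453
−0.18·log₂(0.18) = 0.4453
−0.15·log₂(0.15) = 0.4105
−0.17·log₂(0.17) = 0.4346
−0.14·log₂(0.14) = 0.3971
Sum ≈ 2.6952 → 2.6952 bits.

2.6952 bits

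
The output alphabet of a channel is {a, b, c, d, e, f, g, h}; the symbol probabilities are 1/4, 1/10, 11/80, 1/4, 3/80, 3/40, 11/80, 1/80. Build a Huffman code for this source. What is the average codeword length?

Repeatedly combine the two least-probable nodes; the expected code length is the sum of the merged weights.
merge 1/80 + 3/80 → 1/20
merge 1/20 + 3/40 → 1/8
merge 1/10 + 1/8 → 9/40
merge 11/80 + 11/80 → 11/40
merge 9/40 + 1/4 → 19/40
merge 1/4 + 11/40 → 21/40
merge 19/40 + 21/40 → 1
L = 1/20 + 1/8 + 9/40 + 11/40 + 19/40 + 21/40 + 1 = 107/40 = 2.675 bits/symbol.

2.675 bits/symbol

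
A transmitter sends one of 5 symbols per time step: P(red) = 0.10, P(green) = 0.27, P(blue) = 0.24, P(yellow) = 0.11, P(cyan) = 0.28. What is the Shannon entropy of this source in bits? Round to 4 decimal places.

2.2009 bits

H = −Σ pᵢ log₂ pᵢ.
−0.10·log₂(0.10) = 0.3322
−0.27·log₂(0.27) = 0.5100
−0.24·log₂(0.24) = 0.4941
−0.11·log₂(0.11) = 0.3503
−0.28·log₂(0.28) = 0.5142
Sum ≈ 2.2009 → 2.2009 bits.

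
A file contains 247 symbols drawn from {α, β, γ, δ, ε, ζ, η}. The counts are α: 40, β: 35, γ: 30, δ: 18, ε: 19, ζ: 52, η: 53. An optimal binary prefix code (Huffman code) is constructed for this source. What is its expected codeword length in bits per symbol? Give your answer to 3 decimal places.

2.725 bits/symbol

Probabilities are the counts divided by 247.
Repeatedly combine the two least-probable nodes; the expected code length is the sum of the merged weights.
merge 18/247 + 1/13 → 37/247
merge 30/247 + 35/247 → 5/19
merge 37/247 + 40/247 → 77/247
merge 4/19 + 53/247 → 105/247
merge 5/19 + 77/247 → 142/247
merge 105/247 + 142/247 → 1
L = 37/247 + 5/19 + 77/247 + 105/247 + 142/247 + 1 = 673/247 ≈ 2.725 bits/symbol.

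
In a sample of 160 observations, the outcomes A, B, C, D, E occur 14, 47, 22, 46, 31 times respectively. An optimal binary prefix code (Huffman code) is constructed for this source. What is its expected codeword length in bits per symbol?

Probabilities are the counts divided by 160.
Repeatedly combine the two least-probable nodes; the expected code length is the sum of the merged weights.
merge 7/80 + 11/80 → 9/40
merge 31/160 + 9/40 → 67/160
merge 23/80 + 47/160 → 93/160
merge 67/160 + 93/160 → 1
L = 9/40 + 67/160 + 93/160 + 1 = 89/40 = 2.225 bits/symbol.

2.225 bits/symbol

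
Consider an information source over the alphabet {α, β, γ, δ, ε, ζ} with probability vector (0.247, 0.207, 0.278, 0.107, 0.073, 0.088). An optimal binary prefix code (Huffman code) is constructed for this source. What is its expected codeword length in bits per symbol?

Repeatedly combine the two least-probable nodes; the expected code length is the sum of the merged weights.
merge 73/1000 + 11/125 → 161/1000
merge 107/1000 + 161/1000 → 67/250
merge 207/1000 + 247/1000 → 227/500
merge 67/250 + 139/500 → 273/500
merge 227/500 + 273/500 → 1
L = 161/1000 + 67/250 + 227/500 + 273/500 + 1 = 2429/1000 = 2.429 bits/symbol.

2.429 bits/symbol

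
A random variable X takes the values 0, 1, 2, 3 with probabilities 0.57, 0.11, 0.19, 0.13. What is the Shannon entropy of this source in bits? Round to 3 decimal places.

H = −Σ pᵢ log₂ pᵢ.
−0.57·log₂(0.57) = 0.4623
−0.11·log₂(0.11) = 0.3503
−0.19·log₂(0.19) = 0.4552
−0.13·log₂(0.13) = 0.3826
Sum ≈ 1.6504 → 1.650 bits.

1.650 bits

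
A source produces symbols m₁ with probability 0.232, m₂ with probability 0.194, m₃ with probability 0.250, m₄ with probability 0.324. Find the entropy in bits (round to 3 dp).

1.975 bits

H = −Σ pᵢ log₂ pᵢ.
−0.232·log₂(0.232) = 0.4890
−0.194·log₂(0.194) = 0.4590
−0.250·log₂(0.250) = 0.5000
−0.324·log₂(0.324) = 0.5268
Sum ≈ 1.9748 → 1.975 bits.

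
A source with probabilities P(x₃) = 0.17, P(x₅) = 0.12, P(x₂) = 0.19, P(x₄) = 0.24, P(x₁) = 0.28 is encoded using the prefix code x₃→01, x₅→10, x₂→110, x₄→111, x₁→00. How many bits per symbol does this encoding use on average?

2.43 bits/symbol

L̄ = Σ pᵢ·ℓᵢ = 0.17·2 + 0.12·2 + 0.19·3 + 0.24·3 + 0.28·2 = 2.43 bits/symbol.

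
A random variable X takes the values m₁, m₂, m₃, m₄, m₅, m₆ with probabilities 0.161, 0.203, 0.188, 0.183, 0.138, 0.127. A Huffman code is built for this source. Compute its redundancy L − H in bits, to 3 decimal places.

0.044 bits

Entropy H = −Σ p log₂ p ≈ 2.5653 bits.
Huffman merges: 127/1000+69/500→53/200; 161/1000+183/1000→43/125; 47/250+203/1000→391/1000; 53/200+43/125→609/1000; 391/1000+609/1000→1. L = 2609/1000 ≈ 2.6090.
L − H = 2.6090 − 2.5653 = 0.044 bits.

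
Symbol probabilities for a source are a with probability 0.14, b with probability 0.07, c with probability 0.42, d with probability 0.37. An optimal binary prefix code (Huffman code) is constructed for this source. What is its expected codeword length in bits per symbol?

1.79 bits/symbol

Repeatedly combine the two least-probable nodes; the expected code length is the sum of the merged weights.
merge 7/100 + 7/50 → 21/100
merge 21/100 + 37/100 → 29/50
merge 21/50 + 29/50 → 1
L = 21/100 + 29/50 + 1 = 179/100 = 1.79 bits/symbol.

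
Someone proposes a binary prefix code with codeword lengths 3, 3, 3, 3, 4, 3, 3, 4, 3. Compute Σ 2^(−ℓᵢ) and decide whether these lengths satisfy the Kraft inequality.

With common denominator 2^4 = 16: Σ 2^(−ℓᵢ) = 2/16 + 2/16 + 2/16 + 2/16 + 1/16 + 2/16 + 2/16 + 1/16 + 2/16 = 16/16 = 1.
Kraft's inequality requires Σ ≤ 1; here Σ = 1 ≤ 1, so such a prefix code exists.

1; yes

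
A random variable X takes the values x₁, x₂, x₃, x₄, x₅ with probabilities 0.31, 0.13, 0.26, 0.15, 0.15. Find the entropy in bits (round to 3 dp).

H = −Σ pᵢ log₂ pᵢ.
−0.31·log₂(0.31) = 0.5238
−0.13·log₂(0.13) = 0.3826
−0.26·log₂(0.26) = 0.5053
−0.15·log₂(0.15) = 0.4105
−0.15·log₂(0.15) = 0.4105
Sum ≈ 2.2328 → 2.233 bits.

2.233 bits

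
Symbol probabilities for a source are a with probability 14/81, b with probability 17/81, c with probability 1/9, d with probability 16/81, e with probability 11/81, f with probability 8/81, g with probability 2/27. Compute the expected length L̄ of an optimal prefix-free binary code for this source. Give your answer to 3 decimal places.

Repeatedly combine the two least-probable nodes; the expected code length is the sum of the merged weights.
merge 2/27 + 8/81 → 14/81
merge 1/9 + 11/81 → 20/81
merge 14/81 + 14/81 → 28/81
merge 16/81 + 17/81 → 11/27
merge 20/81 + 28/81 → 16/27
merge 11/27 + 16/27 → 1
L = 14/81 + 20/81 + 28/81 + 11/27 + 16/27 + 1 = 224/81 ≈ 2.765 bits/symbol.

2.765 bits/symbol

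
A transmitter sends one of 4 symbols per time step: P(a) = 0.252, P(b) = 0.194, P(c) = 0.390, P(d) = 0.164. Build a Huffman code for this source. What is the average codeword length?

1.968 bits/symbol

Repeatedly combine the two least-probable nodes; the expected code length is the sum of the merged weights.
merge 41/250 + 97/500 → 179/500
merge 63/250 + 179/500 → 61/100
merge 39/100 + 61/100 → 1
L = 179/500 + 61/100 + 1 = 246/125 = 1.968 bits/symbol.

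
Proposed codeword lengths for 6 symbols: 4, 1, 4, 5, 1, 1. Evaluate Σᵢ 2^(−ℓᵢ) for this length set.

1.65625

With common denominator 2^5 = 32: Σ 2^(−ℓᵢ) = 2/32 + 16/32 + 2/32 + 1/32 + 16/32 + 16/32 = 53/32 = 1.65625.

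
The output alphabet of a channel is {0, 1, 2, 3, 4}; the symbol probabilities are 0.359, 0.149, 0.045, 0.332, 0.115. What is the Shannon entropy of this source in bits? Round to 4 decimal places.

H = −Σ pᵢ log₂ pᵢ.
−0.359·log₂(0.359) = 0.5306
−0.149·log₂(0.149) = 0.4092
−0.045·log₂(0.045) = 0.2013
−0.332·log₂(0.332) = 0.5281
−0.115·log₂(0.115) = 0.3588
Sum ≈ 2.0281 → 2.0281 bits.

2.0281 bits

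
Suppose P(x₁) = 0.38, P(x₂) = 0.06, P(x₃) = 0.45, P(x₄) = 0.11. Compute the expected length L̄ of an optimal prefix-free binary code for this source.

Repeatedly combine the two least-probable nodes; the expected code length is the sum of the merged weights.
merge 3/50 + 11/100 → 17/100
merge 17/100 + 19/50 → 11/20
merge 9/20 + 11/20 → 1
L = 17/100 + 11/20 + 1 = 43/25 = 1.72 bits/symbol.

1.72 bits/symbol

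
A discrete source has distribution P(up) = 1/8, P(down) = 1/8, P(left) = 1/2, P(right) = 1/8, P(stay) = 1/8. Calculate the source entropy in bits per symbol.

Each probability is a power of 1/2, so log₂(1/p) is an integer.
H = Σ p·log₂(1/p) = 1/8·3 + 1/8·3 + 1/2·1 + 1/8·3 + 1/8·3 = 2 bits.

2 bits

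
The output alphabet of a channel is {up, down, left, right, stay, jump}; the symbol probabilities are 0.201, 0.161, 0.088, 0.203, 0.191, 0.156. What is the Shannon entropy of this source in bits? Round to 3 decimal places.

2.539 bits

H = −Σ pᵢ log₂ pᵢ.
−0.201·log₂(0.201) = 0.4653
−0.161·log₂(0.161) = 0.4242
−0.088·log₂(0.088) = 0.3086
−0.203·log₂(0.203) = 0.4670
−0.191·log₂(0.191) = 0.4562
−0.156·log₂(0.156) = 0.4181
Sum ≈ 2.5393 → 2.539 bits.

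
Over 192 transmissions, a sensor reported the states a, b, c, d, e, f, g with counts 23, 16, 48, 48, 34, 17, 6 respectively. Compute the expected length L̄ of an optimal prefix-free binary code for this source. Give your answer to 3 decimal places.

Probabilities are the counts divided by 192.
Repeatedly combine the two least-probable nodes; the expected code length is the sum of the merged weights.
merge 1/32 + 1/12 → 11/96
merge 17/192 + 11/96 → 13/64
merge 23/192 + 17/96 → 19/64
merge 13/64 + 1/4 → 29/64
merge 1/4 + 19/64 → 35/64
merge 29/64 + 35/64 → 1
L = 11/96 + 13/64 + 19/64 + 29/64 + 35/64 + 1 = 251/96 ≈ 2.615 bits/symbol.

2.615 bits/symbol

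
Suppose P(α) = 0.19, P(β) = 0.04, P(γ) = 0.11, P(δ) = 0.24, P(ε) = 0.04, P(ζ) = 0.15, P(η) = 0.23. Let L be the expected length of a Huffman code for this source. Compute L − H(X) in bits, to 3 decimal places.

0.041 bits

Entropy H = −Σ p log₂ p ≈ 2.5694 bits.
Huffman merges: 1/25+1/25→2/25; 2/25+11/100→19/100; 3/20+19/100→17/50; 19/100+23/100→21/50; 6/25+17/50→29/50; 21/50+29/50→1. L = 261/100 ≈ 2.6100.
L − H = 2.6100 − 2.5694 = 0.041 bits.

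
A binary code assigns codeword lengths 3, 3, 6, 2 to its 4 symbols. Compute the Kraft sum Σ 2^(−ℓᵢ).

0.515625

With common denominator 2^6 = 64: Σ 2^(−ℓᵢ) = 8/64 + 8/64 + 1/64 + 16/64 = 33/64 = 0.515625.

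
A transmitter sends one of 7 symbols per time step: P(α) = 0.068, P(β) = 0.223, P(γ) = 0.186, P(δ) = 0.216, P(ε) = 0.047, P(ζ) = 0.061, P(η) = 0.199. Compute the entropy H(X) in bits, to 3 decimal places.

H = −Σ pᵢ log₂ pᵢ.
−0.068·log₂(0.068) = 0.2637
−0.223·log₂(0.223) = 0.4828
−0.186·log₂(0.186) = 0.4514
−0.216·log₂(0.216) = 0.4776
−0.047·log₂(0.047) = 0.2073
−0.061·log₂(0.061) = 0.2461
−0.199·log₂(0.199) = 0.4635
Sum ≈ 2.5924 → 2.592 bits.

2.592 bits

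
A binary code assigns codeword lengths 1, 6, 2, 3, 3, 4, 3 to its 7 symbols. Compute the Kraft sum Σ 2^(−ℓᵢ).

1.203125

With common denominator 2^6 = 64: Σ 2^(−ℓᵢ) = 32/64 + 1/64 + 16/64 + 8/64 + 8/64 + 4/64 + 8/64 = 77/64 = 1.203125.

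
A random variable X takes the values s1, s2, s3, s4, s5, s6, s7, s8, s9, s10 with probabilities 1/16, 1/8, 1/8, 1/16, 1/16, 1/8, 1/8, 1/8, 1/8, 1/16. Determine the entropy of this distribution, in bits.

3.25 bits

Each probability is a power of 1/2, so log₂(1/p) is an integer.
H = Σ p·log₂(1/p) = 1/16·4 + 1/8·3 + 1/8·3 + 1/16·4 + 1/16·4 + 1/8·3 + 1/8·3 + 1/8·3 + 1/8·3 + 1/16·4 = 3.25 bits.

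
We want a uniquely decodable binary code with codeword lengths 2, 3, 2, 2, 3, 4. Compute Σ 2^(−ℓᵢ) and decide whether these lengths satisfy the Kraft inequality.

1.0625; no

With common denominator 2^4 = 16: Σ 2^(−ℓᵢ) = 4/16 + 2/16 + 4/16 + 4/16 + 2/16 + 1/16 = 17/16 = 1.0625.
Kraft's inequality requires Σ ≤ 1; here Σ = 1.0625 > 1, so no such prefix code exists.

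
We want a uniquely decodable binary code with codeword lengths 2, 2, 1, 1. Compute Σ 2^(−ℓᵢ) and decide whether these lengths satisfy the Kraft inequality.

1.5; no

With common denominator 2^2 = 4: Σ 2^(−ℓᵢ) = 1/4 + 1/4 + 2/4 + 2/4 = 6/4 = 1.5.
Kraft's inequality requires Σ ≤ 1; here Σ = 1.5 > 1, so no such prefix code exists.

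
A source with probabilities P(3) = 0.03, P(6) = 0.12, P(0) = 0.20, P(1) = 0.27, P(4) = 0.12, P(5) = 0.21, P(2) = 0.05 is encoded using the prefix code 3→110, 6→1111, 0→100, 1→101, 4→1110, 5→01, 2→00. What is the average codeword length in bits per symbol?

L̄ = Σ pᵢ·ℓᵢ = 0.03·3 + 0.12·4 + 0.20·3 + 0.27·3 + 0.12·4 + 0.21·2 + 0.05·2 = 2.98 bits/symbol.

2.98 bits/symbol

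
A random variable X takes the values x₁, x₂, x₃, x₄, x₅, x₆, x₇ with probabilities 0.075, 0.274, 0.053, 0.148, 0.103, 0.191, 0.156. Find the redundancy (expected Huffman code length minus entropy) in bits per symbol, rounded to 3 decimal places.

0.026 bits

Entropy H = −Σ p log₂ p ≈ 2.6367 bits.
Huffman merges: 53/1000+3/40→16/125; 103/1000+16/125→231/1000; 37/250+39/250→38/125; 191/1000+231/1000→211/500; 137/500+38/125→289/500; 211/500+289/500→1. L = 2663/1000 ≈ 2.6630.
L − H = 2.6630 − 2.6367 = 0.026 bits.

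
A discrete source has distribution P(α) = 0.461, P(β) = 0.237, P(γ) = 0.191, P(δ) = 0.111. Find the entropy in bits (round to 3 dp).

H = −Σ pᵢ log₂ pᵢ.
−0.461·log₂(0.461) = 0.5150
−0.237·log₂(0.237) = 0.4923
−0.191·log₂(0.191) = 0.4562
−0.111·log₂(0.111) = 0.3520
Sum ≈ 1.8155 → 1.815 bits.

1.815 bits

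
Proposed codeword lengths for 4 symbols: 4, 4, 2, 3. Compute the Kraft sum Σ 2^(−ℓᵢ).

With common denominator 2^4 = 16: Σ 2^(−ℓᵢ) = 1/16 + 1/16 + 4/16 + 2/16 = 8/16 = 0.5.

0.5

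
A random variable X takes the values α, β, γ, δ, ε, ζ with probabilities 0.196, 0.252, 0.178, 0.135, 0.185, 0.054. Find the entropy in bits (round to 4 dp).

H = −Σ pᵢ log₂ pᵢ.
−0.196·log₂(0.196) = 0.4608
−0.252·log₂(0.252) = 0.5011
−0.178·log₂(0.178) = 0.4432
−0.135·log₂(0.135) = 0.3900
−0.185·log₂(0.185) = 0.4504
−0.054·log₂(0.054) = 0.2274
Sum ≈ 2.4729 → 2.4729 bits.

2.4729 bits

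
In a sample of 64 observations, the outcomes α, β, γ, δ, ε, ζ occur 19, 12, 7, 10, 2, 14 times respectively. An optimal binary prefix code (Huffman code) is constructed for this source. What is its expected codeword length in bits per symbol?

2.4375 bits/symbol

Probabilities are the counts divided by 64.
Repeatedly combine the two least-probable nodes; the expected code length is the sum of the merged weights.
merge 1/32 + 7/64 → 9/64
merge 9/64 + 5/32 → 19/64
merge 3/16 + 7/32 → 13/32
merge 19/64 + 19/64 → 19/32
merge 13/32 + 19/32 → 1
L = 9/64 + 19/64 + 13/32 + 19/32 + 1 = 39/16 = 2.4375 bits/symbol.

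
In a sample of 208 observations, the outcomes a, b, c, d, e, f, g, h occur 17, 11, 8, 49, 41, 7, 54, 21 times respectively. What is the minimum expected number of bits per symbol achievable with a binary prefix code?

Probabilities are the counts divided by 208.
Repeatedly combine the two least-probable nodes; the expected code length is the sum of the merged weights.
merge 7/208 + 1/26 → 15/208
merge 11/208 + 15/208 → 1/8
merge 17/208 + 21/208 → 19/104
merge 1/8 + 19/104 → 4/13
merge 41/208 + 49/208 → 45/104
merge 27/104 + 4/13 → 59/104
merge 45/104 + 59/104 → 1
L = 15/208 + 1/8 + 19/104 + 4/13 + 45/104 + 59/104 + 1 = 43/16 = 2.6875 bits/symbol.

2.6875 bits/symbol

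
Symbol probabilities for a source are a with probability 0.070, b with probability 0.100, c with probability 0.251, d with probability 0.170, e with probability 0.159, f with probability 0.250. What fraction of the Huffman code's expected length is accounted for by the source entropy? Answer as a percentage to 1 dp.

Entropy H = −Σ p log₂ p ≈ 2.4577 bits.
Huffman merges: 7/100+1/10→17/100; 159/1000+17/100→329/1000; 17/100+1/4→21/50; 251/1000+329/1000→29/50; 21/50+29/50→1. L = 2499/1000 ≈ 2.4990.
Efficiency = H/L = 2.4577/2.4990 = 98.3%.

98.3%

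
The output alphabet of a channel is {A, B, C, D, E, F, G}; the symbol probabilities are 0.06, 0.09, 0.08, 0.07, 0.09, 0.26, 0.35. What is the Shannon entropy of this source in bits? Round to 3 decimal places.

2.464 bits

H = −Σ pᵢ log₂ pᵢ.
−0.06·log₂(0.06) = 0.2435
−0.09·log₂(0.09) = 0.3127
−0.08·log₂(0.08) = 0.2915
−0.07·log₂(0.07) = 0.2686
−0.09·log₂(0.09) = 0.3127
−0.26·log₂(0.26) = 0.5053
−0.35·log₂(0.35) = 0.5301
Sum ≈ 2.4643 → 2.464 bits.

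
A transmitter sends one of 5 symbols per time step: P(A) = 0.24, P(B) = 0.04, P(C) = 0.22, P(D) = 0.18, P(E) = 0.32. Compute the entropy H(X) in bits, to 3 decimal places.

2.132 bits

H = −Σ pᵢ log₂ pᵢ.
−0.24·log₂(0.24) = 0.4941
−0.04·log₂(0.04) = 0.1858
−0.22·log₂(0.22) = 0.4806
−0.18·log₂(0.18) = 0.4453
−0.32·log₂(0.32) = 0.5260
Sum ≈ 2.1318 → 2.132 bits.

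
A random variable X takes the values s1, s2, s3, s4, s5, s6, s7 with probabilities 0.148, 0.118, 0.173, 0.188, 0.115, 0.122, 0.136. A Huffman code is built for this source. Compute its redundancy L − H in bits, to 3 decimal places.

0.028 bits

Entropy H = −Σ p log₂ p ≈ 2.7835 bits.
Huffman merges: 23/200+59/500→233/1000; 61/500+17/125→129/500; 37/250+173/1000→321/1000; 47/250+233/1000→421/1000; 129/500+321/1000→579/1000; 421/1000+579/1000→1. L = 703/250 ≈ 2.8120.
L − H = 2.8120 − 2.7835 = 0.028 bits.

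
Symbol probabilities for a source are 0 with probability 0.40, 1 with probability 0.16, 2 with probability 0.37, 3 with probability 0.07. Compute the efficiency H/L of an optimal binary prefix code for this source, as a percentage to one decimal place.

95.7%

Entropy H = −Σ p log₂ p ≈ 1.7511 bits.
Huffman merges: 7/100+4/25→23/100; 23/100+37/100→3/5; 2/5+3/5→1. L = 183/100 ≈ 1.8300.
Efficiency = H/L = 1.7511/1.8300 = 95.7%.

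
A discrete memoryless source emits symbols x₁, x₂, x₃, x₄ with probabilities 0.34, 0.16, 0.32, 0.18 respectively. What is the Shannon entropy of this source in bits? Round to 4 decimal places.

H = −Σ pᵢ log₂ pᵢ.
−0.34·log₂(0.34) = 0.5292
−0.16·log₂(0.16) = 0.4230
−0.32·log₂(0.32) = 0.5260
−0.18·log₂(0.18) = 0.4453
Sum ≈ 1.9235 → 1.9235 bits.

1.9235 bits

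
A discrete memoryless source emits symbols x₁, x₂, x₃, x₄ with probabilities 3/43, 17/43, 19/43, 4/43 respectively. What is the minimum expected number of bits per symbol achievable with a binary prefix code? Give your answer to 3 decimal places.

Repeatedly combine the two least-probable nodes; the expected code length is the sum of the merged weights.
merge 3/43 + 4/43 → 7/43
merge 7/43 + 17/43 → 24/43
merge 19/43 + 24/43 → 1
L = 7/43 + 24/43 + 1 = 74/43 ≈ 1.721 bits/symbol.

1.721 bits/symbol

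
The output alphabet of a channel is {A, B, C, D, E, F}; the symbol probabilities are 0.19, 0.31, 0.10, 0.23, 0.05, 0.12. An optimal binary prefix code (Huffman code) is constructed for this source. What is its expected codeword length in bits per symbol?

2.42 bits/symbol

Repeatedly combine the two least-probable nodes; the expected code length is the sum of the merged weights.
merge 1/20 + 1/10 → 3/20
merge 3/25 + 3/20 → 27/100
merge 19/100 + 23/100 → 21/50
merge 27/100 + 31/100 → 29/50
merge 21/50 + 29/50 → 1
L = 3/20 + 27/100 + 21/50 + 29/50 + 1 = 121/50 = 2.42 bits/symbol.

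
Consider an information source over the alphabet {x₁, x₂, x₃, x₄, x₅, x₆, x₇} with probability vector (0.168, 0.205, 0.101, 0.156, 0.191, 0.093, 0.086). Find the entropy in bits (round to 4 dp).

H = −Σ pᵢ log₂ pᵢ.
−0.168·log₂(0.168) = 0.4323
−0.205·log₂(0.205) = 0.4687
−0.101·log₂(0.101) = 0.3341
−0.156·log₂(0.156) = 0.4181
−0.191·log₂(0.191) = 0.4562
−0.093·log₂(0.093) = 0.3187
−0.086·log₂(0.086) = 0.3044
Sum ≈ 2.7325 → 2.7325 bits.

2.7325 bits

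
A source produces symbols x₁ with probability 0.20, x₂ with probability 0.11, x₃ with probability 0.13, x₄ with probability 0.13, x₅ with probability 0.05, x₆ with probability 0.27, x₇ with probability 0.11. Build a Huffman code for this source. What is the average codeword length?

Repeatedly combine the two least-probable nodes; the expected code length is the sum of the merged weights.
merge 1/20 + 11/100 → 4/25
merge 11/100 + 13/100 → 6/25
merge 13/100 + 4/25 → 29/100
merge 1/5 + 6/25 → 11/25
merge 27/100 + 29/100 → 14/25
merge 11/25 + 14/25 → 1
L = 4/25 + 6/25 + 29/100 + 11/25 + 14/25 + 1 = 269/100 = 2.69 bits/symbol.

2.69 bits/symbol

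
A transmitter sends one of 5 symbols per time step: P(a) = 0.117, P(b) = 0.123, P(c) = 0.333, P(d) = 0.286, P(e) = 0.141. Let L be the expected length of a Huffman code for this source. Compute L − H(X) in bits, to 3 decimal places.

Entropy H = −Σ p log₂ p ≈ 2.1773 bits.
Huffman merges: 117/1000+123/1000→6/25; 141/1000+6/25→381/1000; 143/500+333/1000→619/1000; 381/1000+619/1000→1. L = 56/25 ≈ 2.2400.
L − H = 2.2400 − 2.1773 = 0.063 bits.

0.063 bits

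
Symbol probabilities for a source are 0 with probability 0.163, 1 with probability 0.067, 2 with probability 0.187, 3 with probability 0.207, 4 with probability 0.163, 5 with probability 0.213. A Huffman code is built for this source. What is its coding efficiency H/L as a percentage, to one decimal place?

97.4%

Entropy H = −Σ p log₂ p ≈ 2.5124 bits.
Huffman merges: 67/1000+163/1000→23/100; 163/1000+187/1000→7/20; 207/1000+213/1000→21/50; 23/100+7/20→29/50; 21/50+29/50→1. L = 129/50 ≈ 2.5800.
Efficiency = H/L = 2.5124/2.5800 = 97.4%.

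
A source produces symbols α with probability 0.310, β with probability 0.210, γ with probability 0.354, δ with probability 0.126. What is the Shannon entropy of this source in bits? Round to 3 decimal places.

H = −Σ pᵢ log₂ pᵢ.
−0.310·log₂(0.310) = 0.5238
−0.210·log₂(0.210) = 0.4728
−0.354·log₂(0.354) = 0.5304
−0.126·log₂(0.126) = 0.3766
Sum ≈ 1.9035 → 1.904 bits.

1.904 bits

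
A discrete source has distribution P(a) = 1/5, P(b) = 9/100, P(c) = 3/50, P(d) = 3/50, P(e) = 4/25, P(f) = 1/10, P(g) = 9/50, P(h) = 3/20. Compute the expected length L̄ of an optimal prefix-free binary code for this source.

Repeatedly combine the two least-probable nodes; the expected code length is the sum of the merged weights.
merge 3/50 + 3/50 → 3/25
merge 9/100 + 1/10 → 19/100
merge 3/25 + 3/20 → 27/100
merge 4/25 + 9/50 → 17/50
merge 19/100 + 1/5 → 39/100
merge 27/100 + 17/50 → 61/100
merge 39/100 + 61/100 → 1
L = 3/25 + 19/100 + 27/100 + 17/50 + 39/100 + 61/100 + 1 = 73/25 = 2.92 bits/symbol.

2.92 bits/symbol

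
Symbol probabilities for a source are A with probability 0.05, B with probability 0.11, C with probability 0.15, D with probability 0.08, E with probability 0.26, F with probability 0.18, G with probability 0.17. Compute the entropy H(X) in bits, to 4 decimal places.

H = −Σ pᵢ log₂ pᵢ.
−0.05·log₂(0.05) = 0.2161
−0.11·log₂(0.11) = 0.3503
−0.15·log₂(0.15) = 0.4105
−0.08·log₂(0.08) = 0.2915
−0.26·log₂(0.26) = 0.5053
−0.18·log₂(0.18) = 0.4453
−0.17·log₂(0.17) = 0.4346
Sum ≈ 2.6536 → 2.6536 bits.

2.6536 bits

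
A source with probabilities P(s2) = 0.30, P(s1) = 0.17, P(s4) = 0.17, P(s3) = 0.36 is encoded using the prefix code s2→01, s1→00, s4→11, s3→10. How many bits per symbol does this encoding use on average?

2 bits/symbol

L̄ = Σ pᵢ·ℓᵢ = 0.30·2 + 0.17·2 + 0.17·2 + 0.36·2 = 2 bits/symbol.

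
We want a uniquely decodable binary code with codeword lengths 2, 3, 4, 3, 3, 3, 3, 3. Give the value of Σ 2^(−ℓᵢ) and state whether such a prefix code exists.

1.0625; no

With common denominator 2^4 = 16: Σ 2^(−ℓᵢ) = 4/16 + 2/16 + 1/16 + 2/16 + 2/16 + 2/16 + 2/16 + 2/16 = 17/16 = 1.0625.
Kraft's inequality requires Σ ≤ 1; here Σ = 1.0625 > 1, so no such prefix code exists.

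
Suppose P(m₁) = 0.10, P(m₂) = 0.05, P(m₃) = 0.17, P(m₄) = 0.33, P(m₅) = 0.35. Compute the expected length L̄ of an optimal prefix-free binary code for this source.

2.12 bits/symbol

Repeatedly combine the two least-probable nodes; the expected code length is the sum of the merged weights.
merge 1/20 + 1/10 → 3/20
merge 3/20 + 17/100 → 8/25
merge 8/25 + 33/100 → 13/20
merge 7/20 + 13/20 → 1
L = 3/20 + 8/25 + 13/20 + 1 = 53/25 = 2.12 bits/symbol.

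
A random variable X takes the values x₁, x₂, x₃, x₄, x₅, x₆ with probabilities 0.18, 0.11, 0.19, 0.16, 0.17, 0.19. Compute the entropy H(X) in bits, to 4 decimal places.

H = −Σ pᵢ log₂ pᵢ.
−0.18·log₂(0.18) = 0.4453
−0.11·log₂(0.11) = 0.3503
−0.19·log₂(0.19) = 0.4552
−0.16·log₂(0.16) = 0.4230
−0.17·log₂(0.17) = 0.4346
−0.19·log₂(0.19) = 0.4552
Sum ≈ 2.5637 → 2.5637 bits.

2.5637 bits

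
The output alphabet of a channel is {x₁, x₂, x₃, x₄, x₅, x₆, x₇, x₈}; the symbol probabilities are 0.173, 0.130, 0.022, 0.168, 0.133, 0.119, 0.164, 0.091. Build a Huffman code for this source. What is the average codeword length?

Repeatedly combine the two least-probable nodes; the expected code length is the sum of the merged weights.
merge 11/500 + 91/1000 → 113/1000
merge 113/1000 + 119/1000 → 29/125
merge 13/100 + 133/1000 → 263/1000
merge 41/250 + 21/125 → 83/250
merge 173/1000 + 29/125 → 81/200
merge 263/1000 + 83/250 → 119/200
merge 81/200 + 119/200 → 1
L = 113/1000 + 29/125 + 263/1000 + 83/250 + 81/200 + 119/200 + 1 = 147/50 = 2.94 bits/symbol.

2.94 bits/symbol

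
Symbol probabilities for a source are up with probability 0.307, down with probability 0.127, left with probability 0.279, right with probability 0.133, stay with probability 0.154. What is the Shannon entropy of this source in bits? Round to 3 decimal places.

2.218 bits

H = −Σ pᵢ log₂ pᵢ.
−0.307·log₂(0.307) = 0.5230
−0.127·log₂(0.127) = 0.3781
−0.279·log₂(0.279) = 0.5138
−0.133·log₂(0.133) = 0.3871
−0.154·log₂(0.154) = 0.4156
Sum ≈ 2.2177 → 2.218 bits.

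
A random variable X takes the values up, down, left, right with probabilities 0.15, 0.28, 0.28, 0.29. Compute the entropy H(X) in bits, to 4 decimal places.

H = −Σ pᵢ log₂ pᵢ.
−0.15·log₂(0.15) = 0.4105
−0.28·log₂(0.28) = 0.5142
−0.28·log₂(0.28) = 0.5142
−0.29·log₂(0.29) = 0.5179
Sum ≈ 1.9569 → 1.9569 bits.

1.9569 bits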